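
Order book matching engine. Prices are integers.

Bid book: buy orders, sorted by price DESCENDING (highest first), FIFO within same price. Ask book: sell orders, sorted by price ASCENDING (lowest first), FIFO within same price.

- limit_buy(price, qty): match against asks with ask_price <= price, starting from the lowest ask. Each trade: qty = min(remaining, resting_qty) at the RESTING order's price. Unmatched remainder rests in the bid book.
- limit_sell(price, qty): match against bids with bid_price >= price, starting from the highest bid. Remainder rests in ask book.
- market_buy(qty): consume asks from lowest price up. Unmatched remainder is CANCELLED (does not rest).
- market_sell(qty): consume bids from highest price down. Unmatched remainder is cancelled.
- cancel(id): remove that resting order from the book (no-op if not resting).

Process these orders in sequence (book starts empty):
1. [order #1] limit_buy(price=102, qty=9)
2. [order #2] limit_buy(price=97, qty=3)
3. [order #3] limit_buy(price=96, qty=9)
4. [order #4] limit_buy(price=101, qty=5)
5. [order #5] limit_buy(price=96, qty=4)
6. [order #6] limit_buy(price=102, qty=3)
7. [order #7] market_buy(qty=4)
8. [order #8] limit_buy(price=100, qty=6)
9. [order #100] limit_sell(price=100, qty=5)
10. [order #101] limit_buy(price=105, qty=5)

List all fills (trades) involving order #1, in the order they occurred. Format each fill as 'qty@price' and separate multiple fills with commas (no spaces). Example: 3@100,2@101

Answer: 5@102

Derivation:
After op 1 [order #1] limit_buy(price=102, qty=9): fills=none; bids=[#1:9@102] asks=[-]
After op 2 [order #2] limit_buy(price=97, qty=3): fills=none; bids=[#1:9@102 #2:3@97] asks=[-]
After op 3 [order #3] limit_buy(price=96, qty=9): fills=none; bids=[#1:9@102 #2:3@97 #3:9@96] asks=[-]
After op 4 [order #4] limit_buy(price=101, qty=5): fills=none; bids=[#1:9@102 #4:5@101 #2:3@97 #3:9@96] asks=[-]
After op 5 [order #5] limit_buy(price=96, qty=4): fills=none; bids=[#1:9@102 #4:5@101 #2:3@97 #3:9@96 #5:4@96] asks=[-]
After op 6 [order #6] limit_buy(price=102, qty=3): fills=none; bids=[#1:9@102 #6:3@102 #4:5@101 #2:3@97 #3:9@96 #5:4@96] asks=[-]
After op 7 [order #7] market_buy(qty=4): fills=none; bids=[#1:9@102 #6:3@102 #4:5@101 #2:3@97 #3:9@96 #5:4@96] asks=[-]
After op 8 [order #8] limit_buy(price=100, qty=6): fills=none; bids=[#1:9@102 #6:3@102 #4:5@101 #8:6@100 #2:3@97 #3:9@96 #5:4@96] asks=[-]
After op 9 [order #100] limit_sell(price=100, qty=5): fills=#1x#100:5@102; bids=[#1:4@102 #6:3@102 #4:5@101 #8:6@100 #2:3@97 #3:9@96 #5:4@96] asks=[-]
After op 10 [order #101] limit_buy(price=105, qty=5): fills=none; bids=[#101:5@105 #1:4@102 #6:3@102 #4:5@101 #8:6@100 #2:3@97 #3:9@96 #5:4@96] asks=[-]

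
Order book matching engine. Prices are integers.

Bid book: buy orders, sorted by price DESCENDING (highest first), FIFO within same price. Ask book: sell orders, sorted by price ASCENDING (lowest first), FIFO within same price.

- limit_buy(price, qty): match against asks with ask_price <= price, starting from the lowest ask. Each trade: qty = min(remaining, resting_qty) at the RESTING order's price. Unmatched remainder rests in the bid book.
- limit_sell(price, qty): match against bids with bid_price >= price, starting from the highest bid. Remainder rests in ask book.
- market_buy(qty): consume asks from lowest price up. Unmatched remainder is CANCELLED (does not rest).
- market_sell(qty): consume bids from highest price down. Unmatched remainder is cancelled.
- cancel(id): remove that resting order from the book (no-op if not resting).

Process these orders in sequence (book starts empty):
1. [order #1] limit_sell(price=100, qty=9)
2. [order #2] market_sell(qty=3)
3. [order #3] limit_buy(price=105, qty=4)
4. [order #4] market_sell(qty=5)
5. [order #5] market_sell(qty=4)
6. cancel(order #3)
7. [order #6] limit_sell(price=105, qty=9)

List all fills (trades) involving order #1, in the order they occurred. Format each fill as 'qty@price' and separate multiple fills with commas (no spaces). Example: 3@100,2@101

After op 1 [order #1] limit_sell(price=100, qty=9): fills=none; bids=[-] asks=[#1:9@100]
After op 2 [order #2] market_sell(qty=3): fills=none; bids=[-] asks=[#1:9@100]
After op 3 [order #3] limit_buy(price=105, qty=4): fills=#3x#1:4@100; bids=[-] asks=[#1:5@100]
After op 4 [order #4] market_sell(qty=5): fills=none; bids=[-] asks=[#1:5@100]
After op 5 [order #5] market_sell(qty=4): fills=none; bids=[-] asks=[#1:5@100]
After op 6 cancel(order #3): fills=none; bids=[-] asks=[#1:5@100]
After op 7 [order #6] limit_sell(price=105, qty=9): fills=none; bids=[-] asks=[#1:5@100 #6:9@105]

Answer: 4@100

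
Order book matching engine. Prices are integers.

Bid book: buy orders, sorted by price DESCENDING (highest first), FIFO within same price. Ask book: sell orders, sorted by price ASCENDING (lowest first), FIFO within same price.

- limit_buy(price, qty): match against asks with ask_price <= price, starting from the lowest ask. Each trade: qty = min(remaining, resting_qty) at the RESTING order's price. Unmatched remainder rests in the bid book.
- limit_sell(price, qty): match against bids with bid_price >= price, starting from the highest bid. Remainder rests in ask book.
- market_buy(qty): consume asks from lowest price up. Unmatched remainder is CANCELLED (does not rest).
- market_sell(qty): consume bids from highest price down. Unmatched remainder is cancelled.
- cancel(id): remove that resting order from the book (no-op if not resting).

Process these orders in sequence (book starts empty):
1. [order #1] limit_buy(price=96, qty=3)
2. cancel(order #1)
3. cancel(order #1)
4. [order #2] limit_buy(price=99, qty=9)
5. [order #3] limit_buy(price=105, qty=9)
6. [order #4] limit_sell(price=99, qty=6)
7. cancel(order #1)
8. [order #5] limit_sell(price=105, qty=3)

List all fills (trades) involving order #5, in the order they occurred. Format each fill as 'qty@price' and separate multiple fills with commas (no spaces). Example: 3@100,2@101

After op 1 [order #1] limit_buy(price=96, qty=3): fills=none; bids=[#1:3@96] asks=[-]
After op 2 cancel(order #1): fills=none; bids=[-] asks=[-]
After op 3 cancel(order #1): fills=none; bids=[-] asks=[-]
After op 4 [order #2] limit_buy(price=99, qty=9): fills=none; bids=[#2:9@99] asks=[-]
After op 5 [order #3] limit_buy(price=105, qty=9): fills=none; bids=[#3:9@105 #2:9@99] asks=[-]
After op 6 [order #4] limit_sell(price=99, qty=6): fills=#3x#4:6@105; bids=[#3:3@105 #2:9@99] asks=[-]
After op 7 cancel(order #1): fills=none; bids=[#3:3@105 #2:9@99] asks=[-]
After op 8 [order #5] limit_sell(price=105, qty=3): fills=#3x#5:3@105; bids=[#2:9@99] asks=[-]

Answer: 3@105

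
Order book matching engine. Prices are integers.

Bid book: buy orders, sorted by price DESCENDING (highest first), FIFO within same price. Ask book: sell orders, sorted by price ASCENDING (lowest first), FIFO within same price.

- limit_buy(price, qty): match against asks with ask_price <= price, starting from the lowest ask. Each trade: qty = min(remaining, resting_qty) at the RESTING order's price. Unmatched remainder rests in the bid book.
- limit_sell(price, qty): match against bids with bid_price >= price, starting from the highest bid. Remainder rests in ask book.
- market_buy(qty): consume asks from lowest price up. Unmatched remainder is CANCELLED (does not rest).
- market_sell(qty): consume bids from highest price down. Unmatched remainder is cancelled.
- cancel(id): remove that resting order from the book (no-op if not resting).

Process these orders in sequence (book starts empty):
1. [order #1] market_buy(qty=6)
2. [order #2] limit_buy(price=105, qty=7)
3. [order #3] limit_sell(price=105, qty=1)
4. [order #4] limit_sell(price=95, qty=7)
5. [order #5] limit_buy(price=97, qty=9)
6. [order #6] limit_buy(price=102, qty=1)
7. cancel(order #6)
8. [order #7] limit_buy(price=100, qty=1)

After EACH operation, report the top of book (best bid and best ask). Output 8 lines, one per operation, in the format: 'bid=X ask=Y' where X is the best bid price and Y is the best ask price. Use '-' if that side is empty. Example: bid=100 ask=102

After op 1 [order #1] market_buy(qty=6): fills=none; bids=[-] asks=[-]
After op 2 [order #2] limit_buy(price=105, qty=7): fills=none; bids=[#2:7@105] asks=[-]
After op 3 [order #3] limit_sell(price=105, qty=1): fills=#2x#3:1@105; bids=[#2:6@105] asks=[-]
After op 4 [order #4] limit_sell(price=95, qty=7): fills=#2x#4:6@105; bids=[-] asks=[#4:1@95]
After op 5 [order #5] limit_buy(price=97, qty=9): fills=#5x#4:1@95; bids=[#5:8@97] asks=[-]
After op 6 [order #6] limit_buy(price=102, qty=1): fills=none; bids=[#6:1@102 #5:8@97] asks=[-]
After op 7 cancel(order #6): fills=none; bids=[#5:8@97] asks=[-]
After op 8 [order #7] limit_buy(price=100, qty=1): fills=none; bids=[#7:1@100 #5:8@97] asks=[-]

Answer: bid=- ask=-
bid=105 ask=-
bid=105 ask=-
bid=- ask=95
bid=97 ask=-
bid=102 ask=-
bid=97 ask=-
bid=100 ask=-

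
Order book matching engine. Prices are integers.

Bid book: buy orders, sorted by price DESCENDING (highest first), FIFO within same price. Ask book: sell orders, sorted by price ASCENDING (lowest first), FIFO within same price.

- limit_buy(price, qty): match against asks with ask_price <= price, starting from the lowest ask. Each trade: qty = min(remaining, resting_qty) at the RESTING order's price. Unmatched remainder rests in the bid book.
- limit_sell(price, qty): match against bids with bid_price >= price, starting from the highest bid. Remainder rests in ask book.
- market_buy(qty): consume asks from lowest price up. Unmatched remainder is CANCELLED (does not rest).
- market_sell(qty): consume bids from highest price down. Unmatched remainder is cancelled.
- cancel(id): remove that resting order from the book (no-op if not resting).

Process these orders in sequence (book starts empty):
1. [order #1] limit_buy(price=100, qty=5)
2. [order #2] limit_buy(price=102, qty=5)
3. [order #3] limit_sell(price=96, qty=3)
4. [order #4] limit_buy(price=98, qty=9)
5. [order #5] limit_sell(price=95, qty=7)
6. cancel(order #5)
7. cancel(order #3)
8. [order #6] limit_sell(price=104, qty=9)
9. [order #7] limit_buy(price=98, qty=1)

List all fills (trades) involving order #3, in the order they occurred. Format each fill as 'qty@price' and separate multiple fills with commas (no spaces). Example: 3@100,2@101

After op 1 [order #1] limit_buy(price=100, qty=5): fills=none; bids=[#1:5@100] asks=[-]
After op 2 [order #2] limit_buy(price=102, qty=5): fills=none; bids=[#2:5@102 #1:5@100] asks=[-]
After op 3 [order #3] limit_sell(price=96, qty=3): fills=#2x#3:3@102; bids=[#2:2@102 #1:5@100] asks=[-]
After op 4 [order #4] limit_buy(price=98, qty=9): fills=none; bids=[#2:2@102 #1:5@100 #4:9@98] asks=[-]
After op 5 [order #5] limit_sell(price=95, qty=7): fills=#2x#5:2@102 #1x#5:5@100; bids=[#4:9@98] asks=[-]
After op 6 cancel(order #5): fills=none; bids=[#4:9@98] asks=[-]
After op 7 cancel(order #3): fills=none; bids=[#4:9@98] asks=[-]
After op 8 [order #6] limit_sell(price=104, qty=9): fills=none; bids=[#4:9@98] asks=[#6:9@104]
After op 9 [order #7] limit_buy(price=98, qty=1): fills=none; bids=[#4:9@98 #7:1@98] asks=[#6:9@104]

Answer: 3@102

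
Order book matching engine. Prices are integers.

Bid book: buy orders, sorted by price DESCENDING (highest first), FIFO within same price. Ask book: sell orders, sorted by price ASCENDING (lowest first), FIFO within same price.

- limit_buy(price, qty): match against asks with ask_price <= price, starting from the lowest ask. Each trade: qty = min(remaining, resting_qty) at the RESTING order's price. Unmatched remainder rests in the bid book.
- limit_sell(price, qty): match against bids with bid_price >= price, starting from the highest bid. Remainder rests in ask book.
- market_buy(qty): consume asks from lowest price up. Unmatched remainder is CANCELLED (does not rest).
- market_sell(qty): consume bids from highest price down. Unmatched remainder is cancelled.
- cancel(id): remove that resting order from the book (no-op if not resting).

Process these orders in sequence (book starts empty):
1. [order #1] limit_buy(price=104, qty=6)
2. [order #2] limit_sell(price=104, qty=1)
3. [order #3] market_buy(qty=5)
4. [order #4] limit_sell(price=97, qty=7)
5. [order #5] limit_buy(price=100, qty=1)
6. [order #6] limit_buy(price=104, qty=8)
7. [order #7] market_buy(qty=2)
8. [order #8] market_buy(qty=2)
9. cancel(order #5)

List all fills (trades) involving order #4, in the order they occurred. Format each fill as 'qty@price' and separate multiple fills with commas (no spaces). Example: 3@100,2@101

Answer: 5@104,1@97,1@97

Derivation:
After op 1 [order #1] limit_buy(price=104, qty=6): fills=none; bids=[#1:6@104] asks=[-]
After op 2 [order #2] limit_sell(price=104, qty=1): fills=#1x#2:1@104; bids=[#1:5@104] asks=[-]
After op 3 [order #3] market_buy(qty=5): fills=none; bids=[#1:5@104] asks=[-]
After op 4 [order #4] limit_sell(price=97, qty=7): fills=#1x#4:5@104; bids=[-] asks=[#4:2@97]
After op 5 [order #5] limit_buy(price=100, qty=1): fills=#5x#4:1@97; bids=[-] asks=[#4:1@97]
After op 6 [order #6] limit_buy(price=104, qty=8): fills=#6x#4:1@97; bids=[#6:7@104] asks=[-]
After op 7 [order #7] market_buy(qty=2): fills=none; bids=[#6:7@104] asks=[-]
After op 8 [order #8] market_buy(qty=2): fills=none; bids=[#6:7@104] asks=[-]
After op 9 cancel(order #5): fills=none; bids=[#6:7@104] asks=[-]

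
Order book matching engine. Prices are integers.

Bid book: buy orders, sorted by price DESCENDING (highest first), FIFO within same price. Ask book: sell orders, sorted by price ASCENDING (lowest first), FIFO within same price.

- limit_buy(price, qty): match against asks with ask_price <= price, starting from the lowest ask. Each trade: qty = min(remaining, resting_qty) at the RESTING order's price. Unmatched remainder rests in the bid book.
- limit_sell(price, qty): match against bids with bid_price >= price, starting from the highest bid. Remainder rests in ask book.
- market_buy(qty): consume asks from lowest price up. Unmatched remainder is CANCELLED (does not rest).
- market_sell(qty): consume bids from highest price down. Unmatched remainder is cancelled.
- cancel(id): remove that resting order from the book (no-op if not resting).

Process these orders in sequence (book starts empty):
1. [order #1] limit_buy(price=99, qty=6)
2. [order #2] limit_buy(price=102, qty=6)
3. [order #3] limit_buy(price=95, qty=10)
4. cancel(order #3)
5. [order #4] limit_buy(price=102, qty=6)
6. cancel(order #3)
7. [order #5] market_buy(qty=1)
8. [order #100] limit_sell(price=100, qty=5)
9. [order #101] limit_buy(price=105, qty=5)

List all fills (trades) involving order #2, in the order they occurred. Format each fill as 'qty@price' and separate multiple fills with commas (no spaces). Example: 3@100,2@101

After op 1 [order #1] limit_buy(price=99, qty=6): fills=none; bids=[#1:6@99] asks=[-]
After op 2 [order #2] limit_buy(price=102, qty=6): fills=none; bids=[#2:6@102 #1:6@99] asks=[-]
After op 3 [order #3] limit_buy(price=95, qty=10): fills=none; bids=[#2:6@102 #1:6@99 #3:10@95] asks=[-]
After op 4 cancel(order #3): fills=none; bids=[#2:6@102 #1:6@99] asks=[-]
After op 5 [order #4] limit_buy(price=102, qty=6): fills=none; bids=[#2:6@102 #4:6@102 #1:6@99] asks=[-]
After op 6 cancel(order #3): fills=none; bids=[#2:6@102 #4:6@102 #1:6@99] asks=[-]
After op 7 [order #5] market_buy(qty=1): fills=none; bids=[#2:6@102 #4:6@102 #1:6@99] asks=[-]
After op 8 [order #100] limit_sell(price=100, qty=5): fills=#2x#100:5@102; bids=[#2:1@102 #4:6@102 #1:6@99] asks=[-]
After op 9 [order #101] limit_buy(price=105, qty=5): fills=none; bids=[#101:5@105 #2:1@102 #4:6@102 #1:6@99] asks=[-]

Answer: 5@102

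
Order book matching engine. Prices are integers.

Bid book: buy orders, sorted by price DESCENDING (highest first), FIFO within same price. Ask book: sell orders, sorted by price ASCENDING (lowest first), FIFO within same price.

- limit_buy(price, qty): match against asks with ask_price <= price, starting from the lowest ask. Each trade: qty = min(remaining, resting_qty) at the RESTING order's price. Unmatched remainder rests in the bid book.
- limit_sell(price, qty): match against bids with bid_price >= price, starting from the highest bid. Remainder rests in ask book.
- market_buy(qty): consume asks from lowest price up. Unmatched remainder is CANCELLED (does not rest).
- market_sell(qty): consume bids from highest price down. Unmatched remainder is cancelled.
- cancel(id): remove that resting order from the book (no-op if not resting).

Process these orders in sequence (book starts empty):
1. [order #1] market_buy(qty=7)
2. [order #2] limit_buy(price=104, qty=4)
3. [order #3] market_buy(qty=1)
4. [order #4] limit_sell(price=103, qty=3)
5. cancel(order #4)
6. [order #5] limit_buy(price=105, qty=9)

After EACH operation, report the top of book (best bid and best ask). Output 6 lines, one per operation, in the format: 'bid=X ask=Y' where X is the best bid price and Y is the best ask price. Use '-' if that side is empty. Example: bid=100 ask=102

Answer: bid=- ask=-
bid=104 ask=-
bid=104 ask=-
bid=104 ask=-
bid=104 ask=-
bid=105 ask=-

Derivation:
After op 1 [order #1] market_buy(qty=7): fills=none; bids=[-] asks=[-]
After op 2 [order #2] limit_buy(price=104, qty=4): fills=none; bids=[#2:4@104] asks=[-]
After op 3 [order #3] market_buy(qty=1): fills=none; bids=[#2:4@104] asks=[-]
After op 4 [order #4] limit_sell(price=103, qty=3): fills=#2x#4:3@104; bids=[#2:1@104] asks=[-]
After op 5 cancel(order #4): fills=none; bids=[#2:1@104] asks=[-]
After op 6 [order #5] limit_buy(price=105, qty=9): fills=none; bids=[#5:9@105 #2:1@104] asks=[-]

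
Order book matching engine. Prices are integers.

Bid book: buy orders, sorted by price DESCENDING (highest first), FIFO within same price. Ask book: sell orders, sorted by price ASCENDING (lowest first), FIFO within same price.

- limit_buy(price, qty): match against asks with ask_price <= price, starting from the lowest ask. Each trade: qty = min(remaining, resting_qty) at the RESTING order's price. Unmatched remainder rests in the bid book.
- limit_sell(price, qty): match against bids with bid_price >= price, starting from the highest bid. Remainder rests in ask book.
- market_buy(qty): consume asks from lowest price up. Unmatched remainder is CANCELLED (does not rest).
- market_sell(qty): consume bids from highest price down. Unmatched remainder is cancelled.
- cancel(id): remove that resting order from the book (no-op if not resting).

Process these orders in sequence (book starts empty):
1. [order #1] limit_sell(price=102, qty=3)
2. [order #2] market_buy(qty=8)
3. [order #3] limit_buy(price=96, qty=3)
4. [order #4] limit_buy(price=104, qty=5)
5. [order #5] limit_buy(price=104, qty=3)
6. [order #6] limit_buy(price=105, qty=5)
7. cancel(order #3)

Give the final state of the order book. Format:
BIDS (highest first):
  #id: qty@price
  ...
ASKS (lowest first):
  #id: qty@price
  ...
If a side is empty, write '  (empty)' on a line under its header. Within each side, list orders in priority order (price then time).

Answer: BIDS (highest first):
  #6: 5@105
  #4: 5@104
  #5: 3@104
ASKS (lowest first):
  (empty)

Derivation:
After op 1 [order #1] limit_sell(price=102, qty=3): fills=none; bids=[-] asks=[#1:3@102]
After op 2 [order #2] market_buy(qty=8): fills=#2x#1:3@102; bids=[-] asks=[-]
After op 3 [order #3] limit_buy(price=96, qty=3): fills=none; bids=[#3:3@96] asks=[-]
After op 4 [order #4] limit_buy(price=104, qty=5): fills=none; bids=[#4:5@104 #3:3@96] asks=[-]
After op 5 [order #5] limit_buy(price=104, qty=3): fills=none; bids=[#4:5@104 #5:3@104 #3:3@96] asks=[-]
After op 6 [order #6] limit_buy(price=105, qty=5): fills=none; bids=[#6:5@105 #4:5@104 #5:3@104 #3:3@96] asks=[-]
After op 7 cancel(order #3): fills=none; bids=[#6:5@105 #4:5@104 #5:3@104] asks=[-]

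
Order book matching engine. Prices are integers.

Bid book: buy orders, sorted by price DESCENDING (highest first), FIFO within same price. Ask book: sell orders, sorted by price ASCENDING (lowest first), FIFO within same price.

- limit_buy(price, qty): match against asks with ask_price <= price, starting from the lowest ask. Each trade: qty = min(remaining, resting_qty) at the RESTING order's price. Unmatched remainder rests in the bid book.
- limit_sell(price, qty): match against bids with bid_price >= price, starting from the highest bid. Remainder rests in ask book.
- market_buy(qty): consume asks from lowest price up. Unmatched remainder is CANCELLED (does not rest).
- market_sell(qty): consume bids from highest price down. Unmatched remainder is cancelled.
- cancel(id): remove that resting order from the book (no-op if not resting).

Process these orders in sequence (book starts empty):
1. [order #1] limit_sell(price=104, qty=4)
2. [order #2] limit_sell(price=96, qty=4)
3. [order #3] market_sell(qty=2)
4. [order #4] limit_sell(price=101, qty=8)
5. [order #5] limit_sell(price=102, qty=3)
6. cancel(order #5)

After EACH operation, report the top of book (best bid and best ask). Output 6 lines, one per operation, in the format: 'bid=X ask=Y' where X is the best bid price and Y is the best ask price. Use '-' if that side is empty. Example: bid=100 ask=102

Answer: bid=- ask=104
bid=- ask=96
bid=- ask=96
bid=- ask=96
bid=- ask=96
bid=- ask=96

Derivation:
After op 1 [order #1] limit_sell(price=104, qty=4): fills=none; bids=[-] asks=[#1:4@104]
After op 2 [order #2] limit_sell(price=96, qty=4): fills=none; bids=[-] asks=[#2:4@96 #1:4@104]
After op 3 [order #3] market_sell(qty=2): fills=none; bids=[-] asks=[#2:4@96 #1:4@104]
After op 4 [order #4] limit_sell(price=101, qty=8): fills=none; bids=[-] asks=[#2:4@96 #4:8@101 #1:4@104]
After op 5 [order #5] limit_sell(price=102, qty=3): fills=none; bids=[-] asks=[#2:4@96 #4:8@101 #5:3@102 #1:4@104]
After op 6 cancel(order #5): fills=none; bids=[-] asks=[#2:4@96 #4:8@101 #1:4@104]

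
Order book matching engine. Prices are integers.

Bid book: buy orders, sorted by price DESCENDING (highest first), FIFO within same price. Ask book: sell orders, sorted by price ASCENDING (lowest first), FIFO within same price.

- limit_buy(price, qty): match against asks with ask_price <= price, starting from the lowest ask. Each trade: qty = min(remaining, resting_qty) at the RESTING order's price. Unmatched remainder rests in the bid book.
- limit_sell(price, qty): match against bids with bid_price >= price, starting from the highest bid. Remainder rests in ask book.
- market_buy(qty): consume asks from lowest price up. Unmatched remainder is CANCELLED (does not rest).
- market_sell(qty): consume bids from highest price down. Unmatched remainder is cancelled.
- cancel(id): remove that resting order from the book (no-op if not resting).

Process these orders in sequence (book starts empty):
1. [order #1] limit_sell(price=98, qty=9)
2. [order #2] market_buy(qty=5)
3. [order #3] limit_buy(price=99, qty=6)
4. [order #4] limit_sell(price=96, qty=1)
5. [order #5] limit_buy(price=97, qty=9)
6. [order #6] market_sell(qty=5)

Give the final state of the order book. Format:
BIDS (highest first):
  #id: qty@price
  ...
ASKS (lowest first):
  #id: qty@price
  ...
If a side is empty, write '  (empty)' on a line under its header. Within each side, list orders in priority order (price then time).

Answer: BIDS (highest first):
  #5: 5@97
ASKS (lowest first):
  (empty)

Derivation:
After op 1 [order #1] limit_sell(price=98, qty=9): fills=none; bids=[-] asks=[#1:9@98]
After op 2 [order #2] market_buy(qty=5): fills=#2x#1:5@98; bids=[-] asks=[#1:4@98]
After op 3 [order #3] limit_buy(price=99, qty=6): fills=#3x#1:4@98; bids=[#3:2@99] asks=[-]
After op 4 [order #4] limit_sell(price=96, qty=1): fills=#3x#4:1@99; bids=[#3:1@99] asks=[-]
After op 5 [order #5] limit_buy(price=97, qty=9): fills=none; bids=[#3:1@99 #5:9@97] asks=[-]
After op 6 [order #6] market_sell(qty=5): fills=#3x#6:1@99 #5x#6:4@97; bids=[#5:5@97] asks=[-]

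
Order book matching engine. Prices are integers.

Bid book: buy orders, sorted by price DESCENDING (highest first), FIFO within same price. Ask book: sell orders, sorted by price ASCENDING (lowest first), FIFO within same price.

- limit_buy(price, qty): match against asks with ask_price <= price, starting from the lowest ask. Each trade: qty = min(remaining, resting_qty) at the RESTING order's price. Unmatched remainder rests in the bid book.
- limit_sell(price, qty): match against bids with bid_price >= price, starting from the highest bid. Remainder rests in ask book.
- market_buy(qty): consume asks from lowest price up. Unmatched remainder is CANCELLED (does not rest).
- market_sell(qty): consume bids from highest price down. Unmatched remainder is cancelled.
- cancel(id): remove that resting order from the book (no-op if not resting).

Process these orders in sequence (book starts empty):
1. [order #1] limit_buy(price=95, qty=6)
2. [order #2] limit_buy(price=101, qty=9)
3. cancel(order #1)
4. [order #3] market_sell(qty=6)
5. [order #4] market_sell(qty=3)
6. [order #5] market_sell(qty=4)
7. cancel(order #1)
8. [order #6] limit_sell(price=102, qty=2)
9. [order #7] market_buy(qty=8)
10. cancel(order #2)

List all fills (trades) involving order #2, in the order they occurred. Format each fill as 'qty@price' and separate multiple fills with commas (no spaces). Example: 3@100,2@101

Answer: 6@101,3@101

Derivation:
After op 1 [order #1] limit_buy(price=95, qty=6): fills=none; bids=[#1:6@95] asks=[-]
After op 2 [order #2] limit_buy(price=101, qty=9): fills=none; bids=[#2:9@101 #1:6@95] asks=[-]
After op 3 cancel(order #1): fills=none; bids=[#2:9@101] asks=[-]
After op 4 [order #3] market_sell(qty=6): fills=#2x#3:6@101; bids=[#2:3@101] asks=[-]
After op 5 [order #4] market_sell(qty=3): fills=#2x#4:3@101; bids=[-] asks=[-]
After op 6 [order #5] market_sell(qty=4): fills=none; bids=[-] asks=[-]
After op 7 cancel(order #1): fills=none; bids=[-] asks=[-]
After op 8 [order #6] limit_sell(price=102, qty=2): fills=none; bids=[-] asks=[#6:2@102]
After op 9 [order #7] market_buy(qty=8): fills=#7x#6:2@102; bids=[-] asks=[-]
After op 10 cancel(order #2): fills=none; bids=[-] asks=[-]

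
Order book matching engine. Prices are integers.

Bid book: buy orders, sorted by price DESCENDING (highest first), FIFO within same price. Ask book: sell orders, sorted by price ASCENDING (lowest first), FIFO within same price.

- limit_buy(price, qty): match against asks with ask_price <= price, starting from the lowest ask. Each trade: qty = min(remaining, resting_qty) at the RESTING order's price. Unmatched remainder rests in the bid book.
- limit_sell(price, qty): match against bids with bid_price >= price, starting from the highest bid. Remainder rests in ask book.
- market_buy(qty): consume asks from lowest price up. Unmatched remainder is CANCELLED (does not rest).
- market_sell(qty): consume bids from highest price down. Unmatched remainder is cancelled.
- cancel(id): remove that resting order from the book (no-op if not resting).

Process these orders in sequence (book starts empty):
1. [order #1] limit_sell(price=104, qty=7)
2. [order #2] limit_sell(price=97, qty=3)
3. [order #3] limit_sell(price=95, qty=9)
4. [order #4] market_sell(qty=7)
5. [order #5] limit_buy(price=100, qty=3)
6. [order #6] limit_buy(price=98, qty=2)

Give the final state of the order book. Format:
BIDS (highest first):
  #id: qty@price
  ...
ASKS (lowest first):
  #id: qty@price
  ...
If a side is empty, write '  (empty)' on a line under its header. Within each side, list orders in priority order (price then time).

Answer: BIDS (highest first):
  (empty)
ASKS (lowest first):
  #3: 4@95
  #2: 3@97
  #1: 7@104

Derivation:
After op 1 [order #1] limit_sell(price=104, qty=7): fills=none; bids=[-] asks=[#1:7@104]
After op 2 [order #2] limit_sell(price=97, qty=3): fills=none; bids=[-] asks=[#2:3@97 #1:7@104]
After op 3 [order #3] limit_sell(price=95, qty=9): fills=none; bids=[-] asks=[#3:9@95 #2:3@97 #1:7@104]
After op 4 [order #4] market_sell(qty=7): fills=none; bids=[-] asks=[#3:9@95 #2:3@97 #1:7@104]
After op 5 [order #5] limit_buy(price=100, qty=3): fills=#5x#3:3@95; bids=[-] asks=[#3:6@95 #2:3@97 #1:7@104]
After op 6 [order #6] limit_buy(price=98, qty=2): fills=#6x#3:2@95; bids=[-] asks=[#3:4@95 #2:3@97 #1:7@104]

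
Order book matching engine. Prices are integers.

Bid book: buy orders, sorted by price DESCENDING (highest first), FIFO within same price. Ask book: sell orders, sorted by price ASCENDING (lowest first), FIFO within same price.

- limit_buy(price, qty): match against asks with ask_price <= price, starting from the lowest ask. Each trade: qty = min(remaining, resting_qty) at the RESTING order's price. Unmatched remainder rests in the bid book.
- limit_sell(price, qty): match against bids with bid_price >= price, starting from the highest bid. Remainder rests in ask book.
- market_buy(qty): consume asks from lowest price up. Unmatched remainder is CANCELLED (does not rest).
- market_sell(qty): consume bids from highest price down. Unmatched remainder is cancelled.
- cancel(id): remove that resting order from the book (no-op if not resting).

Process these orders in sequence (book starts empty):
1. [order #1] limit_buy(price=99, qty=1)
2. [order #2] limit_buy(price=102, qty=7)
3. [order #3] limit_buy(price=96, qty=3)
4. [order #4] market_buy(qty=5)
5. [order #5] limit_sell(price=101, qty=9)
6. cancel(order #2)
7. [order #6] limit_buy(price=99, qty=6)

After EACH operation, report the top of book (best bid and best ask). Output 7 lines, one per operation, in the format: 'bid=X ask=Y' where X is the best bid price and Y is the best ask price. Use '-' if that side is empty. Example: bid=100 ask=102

After op 1 [order #1] limit_buy(price=99, qty=1): fills=none; bids=[#1:1@99] asks=[-]
After op 2 [order #2] limit_buy(price=102, qty=7): fills=none; bids=[#2:7@102 #1:1@99] asks=[-]
After op 3 [order #3] limit_buy(price=96, qty=3): fills=none; bids=[#2:7@102 #1:1@99 #3:3@96] asks=[-]
After op 4 [order #4] market_buy(qty=5): fills=none; bids=[#2:7@102 #1:1@99 #3:3@96] asks=[-]
After op 5 [order #5] limit_sell(price=101, qty=9): fills=#2x#5:7@102; bids=[#1:1@99 #3:3@96] asks=[#5:2@101]
After op 6 cancel(order #2): fills=none; bids=[#1:1@99 #3:3@96] asks=[#5:2@101]
After op 7 [order #6] limit_buy(price=99, qty=6): fills=none; bids=[#1:1@99 #6:6@99 #3:3@96] asks=[#5:2@101]

Answer: bid=99 ask=-
bid=102 ask=-
bid=102 ask=-
bid=102 ask=-
bid=99 ask=101
bid=99 ask=101
bid=99 ask=101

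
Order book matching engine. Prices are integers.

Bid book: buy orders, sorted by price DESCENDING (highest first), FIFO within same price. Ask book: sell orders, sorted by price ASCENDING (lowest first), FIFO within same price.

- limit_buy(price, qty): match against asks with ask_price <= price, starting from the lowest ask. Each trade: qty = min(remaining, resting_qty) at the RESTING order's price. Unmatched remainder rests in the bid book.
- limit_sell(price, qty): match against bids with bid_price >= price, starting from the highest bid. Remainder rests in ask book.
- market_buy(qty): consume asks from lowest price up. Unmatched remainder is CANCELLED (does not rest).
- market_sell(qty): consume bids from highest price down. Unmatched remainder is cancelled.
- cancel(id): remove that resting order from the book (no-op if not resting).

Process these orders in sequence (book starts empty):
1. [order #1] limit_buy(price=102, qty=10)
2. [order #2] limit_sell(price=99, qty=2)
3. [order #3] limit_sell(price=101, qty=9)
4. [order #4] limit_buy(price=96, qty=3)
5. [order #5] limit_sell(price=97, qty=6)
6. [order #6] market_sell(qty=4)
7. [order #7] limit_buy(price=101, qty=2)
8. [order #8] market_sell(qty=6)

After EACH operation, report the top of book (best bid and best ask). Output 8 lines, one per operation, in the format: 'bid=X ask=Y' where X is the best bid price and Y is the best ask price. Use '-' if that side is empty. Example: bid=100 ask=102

After op 1 [order #1] limit_buy(price=102, qty=10): fills=none; bids=[#1:10@102] asks=[-]
After op 2 [order #2] limit_sell(price=99, qty=2): fills=#1x#2:2@102; bids=[#1:8@102] asks=[-]
After op 3 [order #3] limit_sell(price=101, qty=9): fills=#1x#3:8@102; bids=[-] asks=[#3:1@101]
After op 4 [order #4] limit_buy(price=96, qty=3): fills=none; bids=[#4:3@96] asks=[#3:1@101]
After op 5 [order #5] limit_sell(price=97, qty=6): fills=none; bids=[#4:3@96] asks=[#5:6@97 #3:1@101]
After op 6 [order #6] market_sell(qty=4): fills=#4x#6:3@96; bids=[-] asks=[#5:6@97 #3:1@101]
After op 7 [order #7] limit_buy(price=101, qty=2): fills=#7x#5:2@97; bids=[-] asks=[#5:4@97 #3:1@101]
After op 8 [order #8] market_sell(qty=6): fills=none; bids=[-] asks=[#5:4@97 #3:1@101]

Answer: bid=102 ask=-
bid=102 ask=-
bid=- ask=101
bid=96 ask=101
bid=96 ask=97
bid=- ask=97
bid=- ask=97
bid=- ask=97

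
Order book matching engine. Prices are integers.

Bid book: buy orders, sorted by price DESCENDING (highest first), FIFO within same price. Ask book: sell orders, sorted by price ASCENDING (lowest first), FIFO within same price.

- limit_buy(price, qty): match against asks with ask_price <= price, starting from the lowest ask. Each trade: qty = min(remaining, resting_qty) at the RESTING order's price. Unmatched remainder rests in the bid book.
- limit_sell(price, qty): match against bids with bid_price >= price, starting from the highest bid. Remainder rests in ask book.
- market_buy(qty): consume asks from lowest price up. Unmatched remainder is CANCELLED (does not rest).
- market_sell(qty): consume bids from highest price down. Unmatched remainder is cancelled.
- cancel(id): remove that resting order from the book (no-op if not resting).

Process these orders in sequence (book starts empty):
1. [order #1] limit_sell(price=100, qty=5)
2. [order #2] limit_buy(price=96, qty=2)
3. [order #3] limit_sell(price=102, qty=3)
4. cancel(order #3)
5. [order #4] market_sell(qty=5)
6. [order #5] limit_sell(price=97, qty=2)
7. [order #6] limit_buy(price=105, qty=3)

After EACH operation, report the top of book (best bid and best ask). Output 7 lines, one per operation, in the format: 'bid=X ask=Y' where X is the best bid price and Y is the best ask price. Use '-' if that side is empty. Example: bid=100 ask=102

After op 1 [order #1] limit_sell(price=100, qty=5): fills=none; bids=[-] asks=[#1:5@100]
After op 2 [order #2] limit_buy(price=96, qty=2): fills=none; bids=[#2:2@96] asks=[#1:5@100]
After op 3 [order #3] limit_sell(price=102, qty=3): fills=none; bids=[#2:2@96] asks=[#1:5@100 #3:3@102]
After op 4 cancel(order #3): fills=none; bids=[#2:2@96] asks=[#1:5@100]
After op 5 [order #4] market_sell(qty=5): fills=#2x#4:2@96; bids=[-] asks=[#1:5@100]
After op 6 [order #5] limit_sell(price=97, qty=2): fills=none; bids=[-] asks=[#5:2@97 #1:5@100]
After op 7 [order #6] limit_buy(price=105, qty=3): fills=#6x#5:2@97 #6x#1:1@100; bids=[-] asks=[#1:4@100]

Answer: bid=- ask=100
bid=96 ask=100
bid=96 ask=100
bid=96 ask=100
bid=- ask=100
bid=- ask=97
bid=- ask=100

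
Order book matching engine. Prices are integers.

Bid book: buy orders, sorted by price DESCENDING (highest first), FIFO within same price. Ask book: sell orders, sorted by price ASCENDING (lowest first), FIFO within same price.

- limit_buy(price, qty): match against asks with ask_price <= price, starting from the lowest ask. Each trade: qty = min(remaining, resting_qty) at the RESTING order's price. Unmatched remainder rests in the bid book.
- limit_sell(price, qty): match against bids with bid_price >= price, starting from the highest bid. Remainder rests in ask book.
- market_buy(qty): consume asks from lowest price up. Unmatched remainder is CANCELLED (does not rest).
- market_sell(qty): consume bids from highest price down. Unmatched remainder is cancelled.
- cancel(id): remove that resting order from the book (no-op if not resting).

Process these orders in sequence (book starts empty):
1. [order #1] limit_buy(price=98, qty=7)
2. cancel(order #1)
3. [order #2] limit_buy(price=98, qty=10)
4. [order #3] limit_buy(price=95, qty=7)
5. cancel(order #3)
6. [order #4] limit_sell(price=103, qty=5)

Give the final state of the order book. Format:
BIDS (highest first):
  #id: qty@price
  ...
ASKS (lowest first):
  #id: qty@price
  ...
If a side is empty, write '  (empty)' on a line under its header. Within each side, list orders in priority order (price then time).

After op 1 [order #1] limit_buy(price=98, qty=7): fills=none; bids=[#1:7@98] asks=[-]
After op 2 cancel(order #1): fills=none; bids=[-] asks=[-]
After op 3 [order #2] limit_buy(price=98, qty=10): fills=none; bids=[#2:10@98] asks=[-]
After op 4 [order #3] limit_buy(price=95, qty=7): fills=none; bids=[#2:10@98 #3:7@95] asks=[-]
After op 5 cancel(order #3): fills=none; bids=[#2:10@98] asks=[-]
After op 6 [order #4] limit_sell(price=103, qty=5): fills=none; bids=[#2:10@98] asks=[#4:5@103]

Answer: BIDS (highest first):
  #2: 10@98
ASKS (lowest first):
  #4: 5@103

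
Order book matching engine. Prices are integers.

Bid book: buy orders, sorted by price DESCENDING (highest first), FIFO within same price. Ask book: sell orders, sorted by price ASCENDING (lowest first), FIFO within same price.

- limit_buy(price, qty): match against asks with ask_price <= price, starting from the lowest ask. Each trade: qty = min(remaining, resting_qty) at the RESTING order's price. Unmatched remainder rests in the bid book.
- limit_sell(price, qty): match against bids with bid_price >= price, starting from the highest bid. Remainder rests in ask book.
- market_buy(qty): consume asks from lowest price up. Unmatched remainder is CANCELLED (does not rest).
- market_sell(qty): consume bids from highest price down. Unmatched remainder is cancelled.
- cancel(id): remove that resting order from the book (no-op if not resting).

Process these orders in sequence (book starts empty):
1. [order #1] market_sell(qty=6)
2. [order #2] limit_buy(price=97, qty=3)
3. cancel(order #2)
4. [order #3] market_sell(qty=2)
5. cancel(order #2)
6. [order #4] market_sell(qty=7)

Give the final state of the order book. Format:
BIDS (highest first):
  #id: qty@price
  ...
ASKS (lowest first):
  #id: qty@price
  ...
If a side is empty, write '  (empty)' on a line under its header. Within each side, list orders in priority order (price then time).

Answer: BIDS (highest first):
  (empty)
ASKS (lowest first):
  (empty)

Derivation:
After op 1 [order #1] market_sell(qty=6): fills=none; bids=[-] asks=[-]
After op 2 [order #2] limit_buy(price=97, qty=3): fills=none; bids=[#2:3@97] asks=[-]
After op 3 cancel(order #2): fills=none; bids=[-] asks=[-]
After op 4 [order #3] market_sell(qty=2): fills=none; bids=[-] asks=[-]
After op 5 cancel(order #2): fills=none; bids=[-] asks=[-]
After op 6 [order #4] market_sell(qty=7): fills=none; bids=[-] asks=[-]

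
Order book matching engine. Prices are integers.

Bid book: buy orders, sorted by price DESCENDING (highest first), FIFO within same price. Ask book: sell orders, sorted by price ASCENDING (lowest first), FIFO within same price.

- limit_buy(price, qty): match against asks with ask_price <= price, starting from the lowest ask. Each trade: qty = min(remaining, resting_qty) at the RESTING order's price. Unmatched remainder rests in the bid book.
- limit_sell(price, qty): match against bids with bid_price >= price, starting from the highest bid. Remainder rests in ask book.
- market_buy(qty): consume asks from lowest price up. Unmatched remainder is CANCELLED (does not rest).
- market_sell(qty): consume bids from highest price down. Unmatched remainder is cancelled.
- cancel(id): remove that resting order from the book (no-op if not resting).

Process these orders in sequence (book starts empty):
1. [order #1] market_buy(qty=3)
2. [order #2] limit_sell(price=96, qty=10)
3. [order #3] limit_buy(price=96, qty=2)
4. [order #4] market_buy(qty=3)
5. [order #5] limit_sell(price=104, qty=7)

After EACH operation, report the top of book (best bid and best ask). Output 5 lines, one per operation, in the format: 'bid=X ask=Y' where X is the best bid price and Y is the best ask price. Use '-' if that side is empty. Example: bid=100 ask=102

After op 1 [order #1] market_buy(qty=3): fills=none; bids=[-] asks=[-]
After op 2 [order #2] limit_sell(price=96, qty=10): fills=none; bids=[-] asks=[#2:10@96]
After op 3 [order #3] limit_buy(price=96, qty=2): fills=#3x#2:2@96; bids=[-] asks=[#2:8@96]
After op 4 [order #4] market_buy(qty=3): fills=#4x#2:3@96; bids=[-] asks=[#2:5@96]
After op 5 [order #5] limit_sell(price=104, qty=7): fills=none; bids=[-] asks=[#2:5@96 #5:7@104]

Answer: bid=- ask=-
bid=- ask=96
bid=- ask=96
bid=- ask=96
bid=- ask=96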